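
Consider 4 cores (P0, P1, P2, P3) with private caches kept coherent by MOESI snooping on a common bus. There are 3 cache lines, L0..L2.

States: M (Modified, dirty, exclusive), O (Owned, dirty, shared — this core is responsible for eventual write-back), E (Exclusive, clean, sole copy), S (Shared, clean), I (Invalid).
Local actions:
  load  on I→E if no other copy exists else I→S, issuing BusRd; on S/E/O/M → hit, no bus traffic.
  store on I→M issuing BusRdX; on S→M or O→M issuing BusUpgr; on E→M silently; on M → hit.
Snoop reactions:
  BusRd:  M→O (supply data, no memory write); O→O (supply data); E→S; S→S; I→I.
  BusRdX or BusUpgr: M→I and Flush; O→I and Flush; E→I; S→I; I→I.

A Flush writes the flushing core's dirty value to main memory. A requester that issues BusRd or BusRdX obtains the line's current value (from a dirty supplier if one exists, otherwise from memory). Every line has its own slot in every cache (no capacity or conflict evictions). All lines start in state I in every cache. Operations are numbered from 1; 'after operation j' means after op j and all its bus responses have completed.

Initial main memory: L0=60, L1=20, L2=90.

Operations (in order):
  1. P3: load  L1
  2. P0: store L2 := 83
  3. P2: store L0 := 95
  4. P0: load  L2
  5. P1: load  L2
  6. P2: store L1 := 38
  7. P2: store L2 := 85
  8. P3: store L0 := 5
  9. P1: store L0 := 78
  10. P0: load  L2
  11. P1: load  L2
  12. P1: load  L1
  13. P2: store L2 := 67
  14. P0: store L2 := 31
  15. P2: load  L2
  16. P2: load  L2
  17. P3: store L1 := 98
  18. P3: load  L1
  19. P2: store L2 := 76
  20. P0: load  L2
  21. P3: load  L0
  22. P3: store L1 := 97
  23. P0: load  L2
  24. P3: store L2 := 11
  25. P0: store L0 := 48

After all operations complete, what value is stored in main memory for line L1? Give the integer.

memory[L1] = 38

1. P3: load  L1  bus=[BusRd]  L1: P0=I P1=I P2=I P3=E  mem[L1]=20
2. P0: store L2 := 83  bus=[BusRdX]  L2: P0=M P1=I P2=I P3=I  mem[L2]=90
3. P2: store L0 := 95  bus=[BusRdX]  L0: P0=I P1=I P2=M P3=I  mem[L0]=60
4. P0: load  L2  bus=[-]  L2: P0=M P1=I P2=I P3=I  mem[L2]=90
5. P1: load  L2  bus=[BusRd]  L2: P0=O P1=S P2=I P3=I  mem[L2]=90
6. P2: store L1 := 38  bus=[BusRdX]  L1: P0=I P1=I P2=M P3=I  mem[L1]=20
7. P2: store L2 := 85  bus=[BusRdX,Flush]  L2: P0=I P1=I P2=M P3=I  mem[L2]=83
8. P3: store L0 := 5  bus=[BusRdX,Flush]  L0: P0=I P1=I P2=I P3=M  mem[L0]=95
9. P1: store L0 := 78  bus=[BusRdX,Flush]  L0: P0=I P1=M P2=I P3=I  mem[L0]=5
10. P0: load  L2  bus=[BusRd]  L2: P0=S P1=I P2=O P3=I  mem[L2]=83
11. P1: load  L2  bus=[BusRd]  L2: P0=S P1=S P2=O P3=I  mem[L2]=83
12. P1: load  L1  bus=[BusRd]  L1: P0=I P1=S P2=O P3=I  mem[L1]=20
13. P2: store L2 := 67  bus=[BusUpgr]  L2: P0=I P1=I P2=M P3=I  mem[L2]=83
14. P0: store L2 := 31  bus=[BusRdX,Flush]  L2: P0=M P1=I P2=I P3=I  mem[L2]=67
15. P2: load  L2  bus=[BusRd]  L2: P0=O P1=I P2=S P3=I  mem[L2]=67
16. P2: load  L2  bus=[-]  L2: P0=O P1=I P2=S P3=I  mem[L2]=67
17. P3: store L1 := 98  bus=[BusRdX,Flush]  L1: P0=I P1=I P2=I P3=M  mem[L1]=38
18. P3: load  L1  bus=[-]  L1: P0=I P1=I P2=I P3=M  mem[L1]=38
19. P2: store L2 := 76  bus=[BusUpgr,Flush]  L2: P0=I P1=I P2=M P3=I  mem[L2]=31
20. P0: load  L2  bus=[BusRd]  L2: P0=S P1=I P2=O P3=I  mem[L2]=31
21. P3: load  L0  bus=[BusRd]  L0: P0=I P1=O P2=I P3=S  mem[L0]=5
22. P3: store L1 := 97  bus=[-]  L1: P0=I P1=I P2=I P3=M  mem[L1]=38
23. P0: load  L2  bus=[-]  L2: P0=S P1=I P2=O P3=I  mem[L2]=31
24. P3: store L2 := 11  bus=[BusRdX,Flush]  L2: P0=I P1=I P2=I P3=M  mem[L2]=76
25. P0: store L0 := 48  bus=[BusRdX,Flush]  L0: P0=M P1=I P2=I P3=I  mem[L0]=78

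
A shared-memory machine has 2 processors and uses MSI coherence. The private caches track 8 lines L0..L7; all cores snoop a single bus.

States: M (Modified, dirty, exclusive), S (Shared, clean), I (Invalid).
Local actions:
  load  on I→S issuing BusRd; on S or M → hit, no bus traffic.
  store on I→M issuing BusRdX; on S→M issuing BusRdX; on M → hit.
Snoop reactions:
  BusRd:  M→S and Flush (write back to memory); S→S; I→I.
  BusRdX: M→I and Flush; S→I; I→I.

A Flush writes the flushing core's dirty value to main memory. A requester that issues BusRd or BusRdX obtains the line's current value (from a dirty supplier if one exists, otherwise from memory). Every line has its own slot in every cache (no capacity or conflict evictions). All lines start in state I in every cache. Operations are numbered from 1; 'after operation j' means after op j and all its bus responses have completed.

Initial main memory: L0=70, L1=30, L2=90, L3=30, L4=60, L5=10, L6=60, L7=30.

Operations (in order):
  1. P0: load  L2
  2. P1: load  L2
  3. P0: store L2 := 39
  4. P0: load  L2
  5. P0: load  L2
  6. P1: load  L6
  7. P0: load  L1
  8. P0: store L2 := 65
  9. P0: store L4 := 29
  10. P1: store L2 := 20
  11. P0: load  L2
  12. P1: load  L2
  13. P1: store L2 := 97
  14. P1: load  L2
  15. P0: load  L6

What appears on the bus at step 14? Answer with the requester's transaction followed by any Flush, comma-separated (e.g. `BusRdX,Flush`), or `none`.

bus = none

1. P0: load  L2  bus=[BusRd]  L2: P0=S P1=I  mem[L2]=90
2. P1: load  L2  bus=[BusRd]  L2: P0=S P1=S  mem[L2]=90
3. P0: store L2 := 39  bus=[BusRdX]  L2: P0=M P1=I  mem[L2]=90
4. P0: load  L2  bus=[-]  L2: P0=M P1=I  mem[L2]=90
5. P0: load  L2  bus=[-]  L2: P0=M P1=I  mem[L2]=90
6. P1: load  L6  bus=[BusRd]  L6: P0=I P1=S  mem[L6]=60
7. P0: load  L1  bus=[BusRd]  L1: P0=S P1=I  mem[L1]=30
8. P0: store L2 := 65  bus=[-]  L2: P0=M P1=I  mem[L2]=90
9. P0: store L4 := 29  bus=[BusRdX]  L4: P0=M P1=I  mem[L4]=60
10. P1: store L2 := 20  bus=[BusRdX,Flush]  L2: P0=I P1=M  mem[L2]=65
11. P0: load  L2  bus=[BusRd,Flush]  L2: P0=S P1=S  mem[L2]=20
12. P1: load  L2  bus=[-]  L2: P0=S P1=S  mem[L2]=20
13. P1: store L2 := 97  bus=[BusRdX]  L2: P0=I P1=M  mem[L2]=20
14. P1: load  L2  bus=[-]  L2: P0=I P1=M  mem[L2]=20
15. P0: load  L6  bus=[BusRd]  L6: P0=S P1=S  mem[L6]=60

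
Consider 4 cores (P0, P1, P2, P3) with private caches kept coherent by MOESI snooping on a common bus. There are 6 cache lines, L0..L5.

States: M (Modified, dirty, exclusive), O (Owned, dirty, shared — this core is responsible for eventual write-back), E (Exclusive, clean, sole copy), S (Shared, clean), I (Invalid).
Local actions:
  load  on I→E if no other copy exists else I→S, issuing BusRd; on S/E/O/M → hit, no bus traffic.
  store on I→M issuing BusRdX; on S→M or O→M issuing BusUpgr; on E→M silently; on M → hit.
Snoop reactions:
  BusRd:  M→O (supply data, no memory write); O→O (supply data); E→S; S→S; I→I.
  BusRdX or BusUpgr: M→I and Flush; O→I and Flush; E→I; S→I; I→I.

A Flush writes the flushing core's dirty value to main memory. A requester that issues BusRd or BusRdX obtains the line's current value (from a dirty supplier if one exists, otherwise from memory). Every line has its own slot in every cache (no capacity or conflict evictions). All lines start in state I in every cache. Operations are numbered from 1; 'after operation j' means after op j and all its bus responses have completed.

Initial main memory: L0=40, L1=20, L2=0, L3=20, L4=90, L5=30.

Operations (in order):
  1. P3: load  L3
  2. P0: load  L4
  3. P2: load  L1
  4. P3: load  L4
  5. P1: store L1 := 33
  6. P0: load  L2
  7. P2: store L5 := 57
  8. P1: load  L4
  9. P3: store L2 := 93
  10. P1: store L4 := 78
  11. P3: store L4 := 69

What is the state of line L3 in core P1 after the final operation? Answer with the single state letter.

step 1: P3: load  L3  ⟶  IIIE  (L3)  txn=BusRd  M[L3]=20
step 2: P0: load  L4  ⟶  EIII  (L4)  txn=BusRd  M[L4]=90
step 3: P2: load  L1  ⟶  IIEI  (L1)  txn=BusRd  M[L1]=20
step 4: P3: load  L4  ⟶  SIIS  (L4)  txn=BusRd  M[L4]=90
step 5: P1: store L1 := 33  ⟶  IMII  (L1)  txn=BusRdX  M[L1]=20
step 6: P0: load  L2  ⟶  EIII  (L2)  txn=BusRd  M[L2]=0
step 7: P2: store L5 := 57  ⟶  IIMI  (L5)  txn=BusRdX  M[L5]=30
step 8: P1: load  L4  ⟶  SSIS  (L4)  txn=BusRd  M[L4]=90
step 9: P3: store L2 := 93  ⟶  IIIM  (L2)  txn=BusRdX  M[L2]=0
step 10: P1: store L4 := 78  ⟶  IMII  (L4)  txn=BusUpgr  M[L4]=90
step 11: P3: store L4 := 69  ⟶  IIIM  (L4)  txn=BusRdX+Flush  M[L4]=78

state = I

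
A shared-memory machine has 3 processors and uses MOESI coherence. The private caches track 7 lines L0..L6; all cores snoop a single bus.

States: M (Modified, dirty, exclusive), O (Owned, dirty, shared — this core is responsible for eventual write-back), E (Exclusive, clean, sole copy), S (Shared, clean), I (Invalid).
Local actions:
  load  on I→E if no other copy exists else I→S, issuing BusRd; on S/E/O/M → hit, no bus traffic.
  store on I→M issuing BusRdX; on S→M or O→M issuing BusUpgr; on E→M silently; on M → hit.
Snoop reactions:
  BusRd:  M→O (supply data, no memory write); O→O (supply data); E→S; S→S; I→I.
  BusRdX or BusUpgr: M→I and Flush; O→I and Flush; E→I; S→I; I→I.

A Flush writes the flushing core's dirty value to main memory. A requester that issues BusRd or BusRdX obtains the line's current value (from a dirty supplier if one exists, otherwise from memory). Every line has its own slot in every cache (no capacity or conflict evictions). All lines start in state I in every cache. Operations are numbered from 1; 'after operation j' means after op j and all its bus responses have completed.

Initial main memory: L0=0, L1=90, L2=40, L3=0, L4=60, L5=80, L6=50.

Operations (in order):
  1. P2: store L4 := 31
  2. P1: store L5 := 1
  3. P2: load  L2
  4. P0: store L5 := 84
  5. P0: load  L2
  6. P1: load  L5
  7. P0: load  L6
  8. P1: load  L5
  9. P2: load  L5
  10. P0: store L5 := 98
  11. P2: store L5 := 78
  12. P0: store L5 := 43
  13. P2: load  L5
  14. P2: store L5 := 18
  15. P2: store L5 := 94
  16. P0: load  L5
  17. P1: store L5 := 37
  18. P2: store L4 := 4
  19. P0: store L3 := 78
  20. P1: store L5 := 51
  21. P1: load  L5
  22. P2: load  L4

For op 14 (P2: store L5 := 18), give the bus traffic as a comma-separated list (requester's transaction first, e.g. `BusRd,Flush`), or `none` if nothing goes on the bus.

step 1: P2: store L4 := 31  ⟶  IIM  (L4)  txn=BusRdX  M[L4]=60
step 2: P1: store L5 := 1  ⟶  IMI  (L5)  txn=BusRdX  M[L5]=80
step 3: P2: load  L2  ⟶  IIE  (L2)  txn=BusRd  M[L2]=40
step 4: P0: store L5 := 84  ⟶  MII  (L5)  txn=BusRdX+Flush  M[L5]=1
step 5: P0: load  L2  ⟶  SIS  (L2)  txn=BusRd  M[L2]=40
step 6: P1: load  L5  ⟶  OSI  (L5)  txn=BusRd  M[L5]=1
step 7: P0: load  L6  ⟶  EII  (L6)  txn=BusRd  M[L6]=50
step 8: P1: load  L5  ⟶  OSI  (L5)  txn=∅  M[L5]=1
step 9: P2: load  L5  ⟶  OSS  (L5)  txn=BusRd  M[L5]=1
step 10: P0: store L5 := 98  ⟶  MII  (L5)  txn=BusUpgr  M[L5]=1
step 11: P2: store L5 := 78  ⟶  IIM  (L5)  txn=BusRdX+Flush  M[L5]=98
step 12: P0: store L5 := 43  ⟶  MII  (L5)  txn=BusRdX+Flush  M[L5]=78
step 13: P2: load  L5  ⟶  OIS  (L5)  txn=BusRd  M[L5]=78
step 14: P2: store L5 := 18  ⟶  IIM  (L5)  txn=BusUpgr+Flush  M[L5]=43
step 15: P2: store L5 := 94  ⟶  IIM  (L5)  txn=∅  M[L5]=43
step 16: P0: load  L5  ⟶  SIO  (L5)  txn=BusRd  M[L5]=43
step 17: P1: store L5 := 37  ⟶  IMI  (L5)  txn=BusRdX+Flush  M[L5]=94
step 18: P2: store L4 := 4  ⟶  IIM  (L4)  txn=∅  M[L4]=60
step 19: P0: store L3 := 78  ⟶  MII  (L3)  txn=BusRdX  M[L3]=0
step 20: P1: store L5 := 51  ⟶  IMI  (L5)  txn=∅  M[L5]=94
step 21: P1: load  L5  ⟶  IMI  (L5)  txn=∅  M[L5]=94
step 22: P2: load  L4  ⟶  IIM  (L4)  txn=∅  M[L4]=60

bus = BusUpgr,Flush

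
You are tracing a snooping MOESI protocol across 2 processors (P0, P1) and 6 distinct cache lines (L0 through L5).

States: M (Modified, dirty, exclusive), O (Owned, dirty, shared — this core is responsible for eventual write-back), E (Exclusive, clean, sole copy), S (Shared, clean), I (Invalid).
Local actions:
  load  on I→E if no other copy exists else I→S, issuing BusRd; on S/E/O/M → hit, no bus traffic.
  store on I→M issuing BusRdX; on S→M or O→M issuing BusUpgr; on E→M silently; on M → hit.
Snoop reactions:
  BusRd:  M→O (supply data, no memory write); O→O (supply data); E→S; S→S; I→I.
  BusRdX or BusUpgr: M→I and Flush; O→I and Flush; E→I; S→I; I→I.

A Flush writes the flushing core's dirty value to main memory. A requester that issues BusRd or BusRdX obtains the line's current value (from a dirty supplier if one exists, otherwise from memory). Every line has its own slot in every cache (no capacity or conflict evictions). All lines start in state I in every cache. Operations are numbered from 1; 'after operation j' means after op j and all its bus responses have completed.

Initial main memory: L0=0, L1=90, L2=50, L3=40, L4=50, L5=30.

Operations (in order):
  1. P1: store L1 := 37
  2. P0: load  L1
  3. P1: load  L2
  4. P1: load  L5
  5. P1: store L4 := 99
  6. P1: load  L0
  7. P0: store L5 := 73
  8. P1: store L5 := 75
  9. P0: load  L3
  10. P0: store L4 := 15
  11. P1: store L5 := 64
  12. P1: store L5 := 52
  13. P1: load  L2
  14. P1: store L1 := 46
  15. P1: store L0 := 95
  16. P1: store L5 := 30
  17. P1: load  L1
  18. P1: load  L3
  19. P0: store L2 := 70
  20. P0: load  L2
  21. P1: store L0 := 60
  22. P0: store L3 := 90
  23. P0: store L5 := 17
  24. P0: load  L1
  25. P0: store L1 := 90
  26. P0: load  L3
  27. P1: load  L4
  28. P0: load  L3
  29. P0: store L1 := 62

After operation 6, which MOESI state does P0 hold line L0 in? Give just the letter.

[1] P1: store L1 := 37 | P0:I, P1:M(37) | bus: BusRdX
[2] P0: load  L1 | P0:S(37), P1:O(37) | bus: BusRd
[3] P1: load  L2 | P0:I, P1:E(50) | bus: BusRd
[4] P1: load  L5 | P0:I, P1:E(30) | bus: BusRd
[5] P1: store L4 := 99 | P0:I, P1:M(99) | bus: BusRdX
[6] P1: load  L0 | P0:I, P1:E(0) | bus: BusRd
[7] P0: store L5 := 73 | P0:M(73), P1:I | bus: BusRdX
[8] P1: store L5 := 75 | P0:I, P1:M(75) | bus: BusRdX,Flush
[9] P0: load  L3 | P0:E(40), P1:I | bus: BusRd
[10] P0: store L4 := 15 | P0:M(15), P1:I | bus: BusRdX,Flush
[11] P1: store L5 := 64 | P0:I, P1:M(64) | bus: none
[12] P1: store L5 := 52 | P0:I, P1:M(52) | bus: none
[13] P1: load  L2 | P0:I, P1:E(50) | bus: none
[14] P1: store L1 := 46 | P0:I, P1:M(46) | bus: BusUpgr
[15] P1: store L0 := 95 | P0:I, P1:M(95) | bus: none
[16] P1: store L5 := 30 | P0:I, P1:M(30) | bus: none
[17] P1: load  L1 | P0:I, P1:M(46) | bus: none
[18] P1: load  L3 | P0:S(40), P1:S(40) | bus: BusRd
[19] P0: store L2 := 70 | P0:M(70), P1:I | bus: BusRdX
[20] P0: load  L2 | P0:M(70), P1:I | bus: none
[21] P1: store L0 := 60 | P0:I, P1:M(60) | bus: none
[22] P0: store L3 := 90 | P0:M(90), P1:I | bus: BusUpgr
[23] P0: store L5 := 17 | P0:M(17), P1:I | bus: BusRdX,Flush
[24] P0: load  L1 | P0:S(46), P1:O(46) | bus: BusRd
[25] P0: store L1 := 90 | P0:M(90), P1:I | bus: BusUpgr,Flush
[26] P0: load  L3 | P0:M(90), P1:I | bus: none
[27] P1: load  L4 | P0:O(15), P1:S(15) | bus: BusRd
[28] P0: load  L3 | P0:M(90), P1:I | bus: none
[29] P0: store L1 := 62 | P0:M(62), P1:I | bus: none

state = I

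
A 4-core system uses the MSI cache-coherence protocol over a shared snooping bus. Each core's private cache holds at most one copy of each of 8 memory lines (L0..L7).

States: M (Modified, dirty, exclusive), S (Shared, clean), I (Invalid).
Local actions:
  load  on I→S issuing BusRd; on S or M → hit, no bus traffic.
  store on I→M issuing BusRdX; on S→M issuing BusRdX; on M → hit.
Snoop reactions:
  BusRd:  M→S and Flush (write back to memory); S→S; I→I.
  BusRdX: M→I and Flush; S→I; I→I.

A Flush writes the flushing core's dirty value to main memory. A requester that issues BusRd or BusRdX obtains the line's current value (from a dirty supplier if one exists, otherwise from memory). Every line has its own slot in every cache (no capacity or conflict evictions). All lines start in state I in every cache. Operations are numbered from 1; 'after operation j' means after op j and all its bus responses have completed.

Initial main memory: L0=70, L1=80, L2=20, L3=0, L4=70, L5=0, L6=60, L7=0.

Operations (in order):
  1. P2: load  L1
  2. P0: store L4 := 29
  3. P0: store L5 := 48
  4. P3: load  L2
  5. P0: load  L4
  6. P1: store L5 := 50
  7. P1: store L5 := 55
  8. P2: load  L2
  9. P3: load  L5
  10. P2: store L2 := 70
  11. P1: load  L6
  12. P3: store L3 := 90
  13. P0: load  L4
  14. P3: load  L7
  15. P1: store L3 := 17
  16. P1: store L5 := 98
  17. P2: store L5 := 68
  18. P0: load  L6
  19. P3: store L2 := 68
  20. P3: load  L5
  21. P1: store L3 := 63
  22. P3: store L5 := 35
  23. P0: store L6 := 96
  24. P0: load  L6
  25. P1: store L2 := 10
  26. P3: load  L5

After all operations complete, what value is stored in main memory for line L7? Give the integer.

memory[L7] = 0

step 1: P2: load  L1  ⟶  IISI  (L1)  txn=BusRd  M[L1]=80
step 2: P0: store L4 := 29  ⟶  MIII  (L4)  txn=BusRdX  M[L4]=70
step 3: P0: store L5 := 48  ⟶  MIII  (L5)  txn=BusRdX  M[L5]=0
step 4: P3: load  L2  ⟶  IIIS  (L2)  txn=BusRd  M[L2]=20
step 5: P0: load  L4  ⟶  MIII  (L4)  txn=∅  M[L4]=70
step 6: P1: store L5 := 50  ⟶  IMII  (L5)  txn=BusRdX+Flush  M[L5]=48
step 7: P1: store L5 := 55  ⟶  IMII  (L5)  txn=∅  M[L5]=48
step 8: P2: load  L2  ⟶  IISS  (L2)  txn=BusRd  M[L2]=20
step 9: P3: load  L5  ⟶  ISIS  (L5)  txn=BusRd+Flush  M[L5]=55
step 10: P2: store L2 := 70  ⟶  IIMI  (L2)  txn=BusRdX  M[L2]=20
step 11: P1: load  L6  ⟶  ISII  (L6)  txn=BusRd  M[L6]=60
step 12: P3: store L3 := 90  ⟶  IIIM  (L3)  txn=BusRdX  M[L3]=0
step 13: P0: load  L4  ⟶  MIII  (L4)  txn=∅  M[L4]=70
step 14: P3: load  L7  ⟶  IIIS  (L7)  txn=BusRd  M[L7]=0
step 15: P1: store L3 := 17  ⟶  IMII  (L3)  txn=BusRdX+Flush  M[L3]=90
step 16: P1: store L5 := 98  ⟶  IMII  (L5)  txn=BusRdX  M[L5]=55
step 17: P2: store L5 := 68  ⟶  IIMI  (L5)  txn=BusRdX+Flush  M[L5]=98
step 18: P0: load  L6  ⟶  SSII  (L6)  txn=BusRd  M[L6]=60
step 19: P3: store L2 := 68  ⟶  IIIM  (L2)  txn=BusRdX+Flush  M[L2]=70
step 20: P3: load  L5  ⟶  IISS  (L5)  txn=BusRd+Flush  M[L5]=68
step 21: P1: store L3 := 63  ⟶  IMII  (L3)  txn=∅  M[L3]=90
step 22: P3: store L5 := 35  ⟶  IIIM  (L5)  txn=BusRdX  M[L5]=68
step 23: P0: store L6 := 96  ⟶  MIII  (L6)  txn=BusRdX  M[L6]=60
step 24: P0: load  L6  ⟶  MIII  (L6)  txn=∅  M[L6]=60
step 25: P1: store L2 := 10  ⟶  IMII  (L2)  txn=BusRdX+Flush  M[L2]=68
step 26: P3: load  L5  ⟶  IIIM  (L5)  txn=∅  M[L5]=68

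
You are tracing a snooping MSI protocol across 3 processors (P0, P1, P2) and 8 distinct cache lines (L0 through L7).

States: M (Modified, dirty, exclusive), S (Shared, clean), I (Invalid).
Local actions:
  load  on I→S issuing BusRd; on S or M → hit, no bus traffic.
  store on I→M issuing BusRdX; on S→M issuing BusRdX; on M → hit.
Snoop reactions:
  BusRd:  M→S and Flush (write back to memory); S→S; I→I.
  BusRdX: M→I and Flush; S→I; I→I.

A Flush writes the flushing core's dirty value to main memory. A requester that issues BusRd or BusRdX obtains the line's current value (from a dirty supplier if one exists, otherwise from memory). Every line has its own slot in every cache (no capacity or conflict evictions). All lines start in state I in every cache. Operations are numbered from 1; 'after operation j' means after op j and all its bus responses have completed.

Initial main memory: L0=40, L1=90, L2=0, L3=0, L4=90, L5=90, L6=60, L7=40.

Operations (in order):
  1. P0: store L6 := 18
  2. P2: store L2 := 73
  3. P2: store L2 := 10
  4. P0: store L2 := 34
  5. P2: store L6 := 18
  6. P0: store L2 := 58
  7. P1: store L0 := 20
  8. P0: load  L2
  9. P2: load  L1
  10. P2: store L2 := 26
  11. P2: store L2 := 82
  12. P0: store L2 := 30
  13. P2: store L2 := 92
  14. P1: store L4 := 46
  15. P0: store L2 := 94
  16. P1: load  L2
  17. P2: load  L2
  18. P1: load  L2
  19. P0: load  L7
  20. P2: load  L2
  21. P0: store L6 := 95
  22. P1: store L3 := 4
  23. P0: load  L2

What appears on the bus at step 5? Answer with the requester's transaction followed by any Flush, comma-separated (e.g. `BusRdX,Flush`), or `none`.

bus = BusRdX,Flush

  op1 P0: store L6 := 18 → M/I/I on L6; bus BusRdX; mem=60
  op2 P2: store L2 := 73 → I/I/M on L2; bus BusRdX; mem=0
  op3 P2: store L2 := 10 → I/I/M on L2; bus (none); mem=0
  op4 P0: store L2 := 34 → M/I/I on L2; bus BusRdX Flush; mem=10
  op5 P2: store L6 := 18 → I/I/M on L6; bus BusRdX Flush; mem=18
  op6 P0: store L2 := 58 → M/I/I on L2; bus (none); mem=10
  op7 P1: store L0 := 20 → I/M/I on L0; bus BusRdX; mem=40
  op8 P0: load  L2 → M/I/I on L2; bus (none); mem=10
  op9 P2: load  L1 → I/I/S on L1; bus BusRd; mem=90
  op10 P2: store L2 := 26 → I/I/M on L2; bus BusRdX Flush; mem=58
  op11 P2: store L2 := 82 → I/I/M on L2; bus (none); mem=58
  op12 P0: store L2 := 30 → M/I/I on L2; bus BusRdX Flush; mem=82
  op13 P2: store L2 := 92 → I/I/M on L2; bus BusRdX Flush; mem=30
  op14 P1: store L4 := 46 → I/M/I on L4; bus BusRdX; mem=90
  op15 P0: store L2 := 94 → M/I/I on L2; bus BusRdX Flush; mem=92
  op16 P1: load  L2 → S/S/I on L2; bus BusRd Flush; mem=94
  op17 P2: load  L2 → S/S/S on L2; bus BusRd; mem=94
  op18 P1: load  L2 → S/S/S on L2; bus (none); mem=94
  op19 P0: load  L7 → S/I/I on L7; bus BusRd; mem=40
  op20 P2: load  L2 → S/S/S on L2; bus (none); mem=94
  op21 P0: store L6 := 95 → M/I/I on L6; bus BusRdX Flush; mem=18
  op22 P1: store L3 := 4 → I/M/I on L3; bus BusRdX; mem=0
  op23 P0: load  L2 → S/S/S on L2; bus (none); mem=94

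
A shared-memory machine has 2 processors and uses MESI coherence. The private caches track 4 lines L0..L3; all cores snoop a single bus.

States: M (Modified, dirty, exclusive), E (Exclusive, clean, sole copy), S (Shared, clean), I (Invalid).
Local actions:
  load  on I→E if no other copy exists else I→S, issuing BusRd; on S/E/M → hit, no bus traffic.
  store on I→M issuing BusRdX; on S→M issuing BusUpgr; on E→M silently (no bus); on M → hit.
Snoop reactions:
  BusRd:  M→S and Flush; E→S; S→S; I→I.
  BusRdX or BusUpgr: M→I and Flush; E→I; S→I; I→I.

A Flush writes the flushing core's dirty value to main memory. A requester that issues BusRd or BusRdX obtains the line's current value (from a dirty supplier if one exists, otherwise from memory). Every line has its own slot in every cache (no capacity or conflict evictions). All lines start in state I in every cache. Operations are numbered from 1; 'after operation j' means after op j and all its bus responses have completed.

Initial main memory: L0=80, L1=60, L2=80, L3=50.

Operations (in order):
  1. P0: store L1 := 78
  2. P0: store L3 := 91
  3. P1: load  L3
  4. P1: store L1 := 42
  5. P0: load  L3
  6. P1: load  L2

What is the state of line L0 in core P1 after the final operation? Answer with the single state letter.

state = I

[1] P0: store L1 := 78 | P0:M(78), P1:I | bus: BusRdX
[2] P0: store L3 := 91 | P0:M(91), P1:I | bus: BusRdX
[3] P1: load  L3 | P0:S(91), P1:S(91) | bus: BusRd,Flush
[4] P1: store L1 := 42 | P0:I, P1:M(42) | bus: BusRdX,Flush
[5] P0: load  L3 | P0:S(91), P1:S(91) | bus: none
[6] P1: load  L2 | P0:I, P1:E(80) | bus: BusRd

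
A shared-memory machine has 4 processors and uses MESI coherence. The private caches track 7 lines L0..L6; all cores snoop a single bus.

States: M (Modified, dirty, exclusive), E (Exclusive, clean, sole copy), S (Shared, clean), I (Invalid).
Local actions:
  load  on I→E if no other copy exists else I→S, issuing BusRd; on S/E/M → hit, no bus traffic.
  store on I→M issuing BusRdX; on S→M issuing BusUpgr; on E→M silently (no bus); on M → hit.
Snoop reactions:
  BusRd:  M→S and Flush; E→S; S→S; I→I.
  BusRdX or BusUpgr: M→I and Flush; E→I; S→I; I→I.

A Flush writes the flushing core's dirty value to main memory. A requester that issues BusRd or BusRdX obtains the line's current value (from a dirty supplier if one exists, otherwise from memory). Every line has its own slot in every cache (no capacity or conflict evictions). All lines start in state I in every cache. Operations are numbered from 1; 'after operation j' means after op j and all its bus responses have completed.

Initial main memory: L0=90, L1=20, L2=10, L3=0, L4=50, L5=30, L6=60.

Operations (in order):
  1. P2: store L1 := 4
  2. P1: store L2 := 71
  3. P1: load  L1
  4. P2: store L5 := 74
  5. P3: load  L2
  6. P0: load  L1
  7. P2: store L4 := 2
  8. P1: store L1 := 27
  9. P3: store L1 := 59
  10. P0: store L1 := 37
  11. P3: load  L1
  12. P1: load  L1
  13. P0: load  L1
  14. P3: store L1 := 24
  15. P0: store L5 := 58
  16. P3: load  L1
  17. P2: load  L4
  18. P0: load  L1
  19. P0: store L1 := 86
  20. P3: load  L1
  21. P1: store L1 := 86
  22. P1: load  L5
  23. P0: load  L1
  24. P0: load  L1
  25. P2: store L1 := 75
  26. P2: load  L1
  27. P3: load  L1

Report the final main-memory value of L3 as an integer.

[1] P2: store L1 := 4 | P0:I, P1:I, P2:M(4), P3:I | bus: BusRdX
[2] P1: store L2 := 71 | P0:I, P1:M(71), P2:I, P3:I | bus: BusRdX
[3] P1: load  L1 | P0:I, P1:S(4), P2:S(4), P3:I | bus: BusRd,Flush
[4] P2: store L5 := 74 | P0:I, P1:I, P2:M(74), P3:I | bus: BusRdX
[5] P3: load  L2 | P0:I, P1:S(71), P2:I, P3:S(71) | bus: BusRd,Flush
[6] P0: load  L1 | P0:S(4), P1:S(4), P2:S(4), P3:I | bus: BusRd
[7] P2: store L4 := 2 | P0:I, P1:I, P2:M(2), P3:I | bus: BusRdX
[8] P1: store L1 := 27 | P0:I, P1:M(27), P2:I, P3:I | bus: BusUpgr
[9] P3: store L1 := 59 | P0:I, P1:I, P2:I, P3:M(59) | bus: BusRdX,Flush
[10] P0: store L1 := 37 | P0:M(37), P1:I, P2:I, P3:I | bus: BusRdX,Flush
[11] P3: load  L1 | P0:S(37), P1:I, P2:I, P3:S(37) | bus: BusRd,Flush
[12] P1: load  L1 | P0:S(37), P1:S(37), P2:I, P3:S(37) | bus: BusRd
[13] P0: load  L1 | P0:S(37), P1:S(37), P2:I, P3:S(37) | bus: none
[14] P3: store L1 := 24 | P0:I, P1:I, P2:I, P3:M(24) | bus: BusUpgr
[15] P0: store L5 := 58 | P0:M(58), P1:I, P2:I, P3:I | bus: BusRdX,Flush
[16] P3: load  L1 | P0:I, P1:I, P2:I, P3:M(24) | bus: none
[17] P2: load  L4 | P0:I, P1:I, P2:M(2), P3:I | bus: none
[18] P0: load  L1 | P0:S(24), P1:I, P2:I, P3:S(24) | bus: BusRd,Flush
[19] P0: store L1 := 86 | P0:M(86), P1:I, P2:I, P3:I | bus: BusUpgr
[20] P3: load  L1 | P0:S(86), P1:I, P2:I, P3:S(86) | bus: BusRd,Flush
[21] P1: store L1 := 86 | P0:I, P1:M(86), P2:I, P3:I | bus: BusRdX
[22] P1: load  L5 | P0:S(58), P1:S(58), P2:I, P3:I | bus: BusRd,Flush
[23] P0: load  L1 | P0:S(86), P1:S(86), P2:I, P3:I | bus: BusRd,Flush
[24] P0: load  L1 | P0:S(86), P1:S(86), P2:I, P3:I | bus: none
[25] P2: store L1 := 75 | P0:I, P1:I, P2:M(75), P3:I | bus: BusRdX
[26] P2: load  L1 | P0:I, P1:I, P2:M(75), P3:I | bus: none
[27] P3: load  L1 | P0:I, P1:I, P2:S(75), P3:S(75) | bus: BusRd,Flush

memory[L3] = 0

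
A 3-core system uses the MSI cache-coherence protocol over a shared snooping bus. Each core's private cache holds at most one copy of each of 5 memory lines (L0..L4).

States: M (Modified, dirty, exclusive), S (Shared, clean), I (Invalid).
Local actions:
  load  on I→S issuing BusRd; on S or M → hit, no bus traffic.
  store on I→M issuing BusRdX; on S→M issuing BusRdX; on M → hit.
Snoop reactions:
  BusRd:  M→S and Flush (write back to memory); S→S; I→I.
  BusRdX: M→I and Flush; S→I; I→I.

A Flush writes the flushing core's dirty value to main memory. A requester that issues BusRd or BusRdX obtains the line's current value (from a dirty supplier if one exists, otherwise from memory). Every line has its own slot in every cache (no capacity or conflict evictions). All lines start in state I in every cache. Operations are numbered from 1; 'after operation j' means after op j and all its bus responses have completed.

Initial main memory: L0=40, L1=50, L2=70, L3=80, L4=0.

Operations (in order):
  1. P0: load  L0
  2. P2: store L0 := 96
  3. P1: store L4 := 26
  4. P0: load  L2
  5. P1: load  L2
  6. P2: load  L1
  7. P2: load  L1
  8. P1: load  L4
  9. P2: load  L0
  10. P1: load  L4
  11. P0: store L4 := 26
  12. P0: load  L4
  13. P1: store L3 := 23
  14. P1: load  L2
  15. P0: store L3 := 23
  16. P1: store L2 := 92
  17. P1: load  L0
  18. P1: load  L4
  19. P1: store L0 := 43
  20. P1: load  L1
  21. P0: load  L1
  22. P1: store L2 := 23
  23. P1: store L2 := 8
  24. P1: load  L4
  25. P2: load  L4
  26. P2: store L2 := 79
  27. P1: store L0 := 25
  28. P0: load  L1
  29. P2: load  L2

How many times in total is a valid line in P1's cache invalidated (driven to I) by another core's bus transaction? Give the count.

  op1 P0: load  L0 → S/I/I on L0; bus BusRd; mem=40
  op2 P2: store L0 := 96 → I/I/M on L0; bus BusRdX; mem=40
  op3 P1: store L4 := 26 → I/M/I on L4; bus BusRdX; mem=0
  op4 P0: load  L2 → S/I/I on L2; bus BusRd; mem=70
  op5 P1: load  L2 → S/S/I on L2; bus BusRd; mem=70
  op6 P2: load  L1 → I/I/S on L1; bus BusRd; mem=50
  op7 P2: load  L1 → I/I/S on L1; bus (none); mem=50
  op8 P1: load  L4 → I/M/I on L4; bus (none); mem=0
  op9 P2: load  L0 → I/I/M on L0; bus (none); mem=40
  op10 P1: load  L4 → I/M/I on L4; bus (none); mem=0
  op11 P0: store L4 := 26 → M/I/I on L4; bus BusRdX Flush; mem=26
  op12 P0: load  L4 → M/I/I on L4; bus (none); mem=26
  op13 P1: store L3 := 23 → I/M/I on L3; bus BusRdX; mem=80
  op14 P1: load  L2 → S/S/I on L2; bus (none); mem=70
  op15 P0: store L3 := 23 → M/I/I on L3; bus BusRdX Flush; mem=23
  op16 P1: store L2 := 92 → I/M/I on L2; bus BusRdX; mem=70
  op17 P1: load  L0 → I/S/S on L0; bus BusRd Flush; mem=96
  op18 P1: load  L4 → S/S/I on L4; bus BusRd Flush; mem=26
  op19 P1: store L0 := 43 → I/M/I on L0; bus BusRdX; mem=96
  op20 P1: load  L1 → I/S/S on L1; bus BusRd; mem=50
  op21 P0: load  L1 → S/S/S on L1; bus BusRd; mem=50
  op22 P1: store L2 := 23 → I/M/I on L2; bus (none); mem=70
  op23 P1: store L2 := 8 → I/M/I on L2; bus (none); mem=70
  op24 P1: load  L4 → S/S/I on L4; bus (none); mem=26
  op25 P2: load  L4 → S/S/S on L4; bus BusRd; mem=26
  op26 P2: store L2 := 79 → I/I/M on L2; bus BusRdX Flush; mem=8
  op27 P1: store L0 := 25 → I/M/I on L0; bus (none); mem=96
  op28 P0: load  L1 → S/S/S on L1; bus (none); mem=50
  op29 P2: load  L2 → I/I/M on L2; bus (none); mem=8

invalidations = 3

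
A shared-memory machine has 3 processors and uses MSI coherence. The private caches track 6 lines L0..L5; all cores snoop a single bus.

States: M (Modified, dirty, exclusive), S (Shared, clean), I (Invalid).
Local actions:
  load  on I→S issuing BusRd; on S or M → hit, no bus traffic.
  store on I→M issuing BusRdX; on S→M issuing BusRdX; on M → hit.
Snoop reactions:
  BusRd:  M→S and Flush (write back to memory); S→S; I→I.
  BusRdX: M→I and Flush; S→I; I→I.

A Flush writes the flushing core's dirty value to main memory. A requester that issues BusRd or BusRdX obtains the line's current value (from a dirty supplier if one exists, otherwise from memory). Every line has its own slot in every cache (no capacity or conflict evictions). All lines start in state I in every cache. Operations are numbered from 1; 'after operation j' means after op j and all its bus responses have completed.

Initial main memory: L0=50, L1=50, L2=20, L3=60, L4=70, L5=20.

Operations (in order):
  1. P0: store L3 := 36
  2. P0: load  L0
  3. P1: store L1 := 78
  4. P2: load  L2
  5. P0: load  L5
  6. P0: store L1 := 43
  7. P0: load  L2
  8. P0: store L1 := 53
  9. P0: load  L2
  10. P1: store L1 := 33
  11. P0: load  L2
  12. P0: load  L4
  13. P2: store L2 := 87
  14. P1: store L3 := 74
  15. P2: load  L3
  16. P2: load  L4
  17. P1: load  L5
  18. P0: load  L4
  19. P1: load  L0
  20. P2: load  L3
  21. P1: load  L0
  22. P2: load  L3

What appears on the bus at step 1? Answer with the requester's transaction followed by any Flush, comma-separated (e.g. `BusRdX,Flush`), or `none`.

  op1 P0: store L3 := 36 → M/I/I on L3; bus BusRdX; mem=60
  op2 P0: load  L0 → S/I/I on L0; bus BusRd; mem=50
  op3 P1: store L1 := 78 → I/M/I on L1; bus BusRdX; mem=50
  op4 P2: load  L2 → I/I/S on L2; bus BusRd; mem=20
  op5 P0: load  L5 → S/I/I on L5; bus BusRd; mem=20
  op6 P0: store L1 := 43 → M/I/I on L1; bus BusRdX Flush; mem=78
  op7 P0: load  L2 → S/I/S on L2; bus BusRd; mem=20
  op8 P0: store L1 := 53 → M/I/I on L1; bus (none); mem=78
  op9 P0: load  L2 → S/I/S on L2; bus (none); mem=20
  op10 P1: store L1 := 33 → I/M/I on L1; bus BusRdX Flush; mem=53
  op11 P0: load  L2 → S/I/S on L2; bus (none); mem=20
  op12 P0: load  L4 → S/I/I on L4; bus BusRd; mem=70
  op13 P2: store L2 := 87 → I/I/M on L2; bus BusRdX; mem=20
  op14 P1: store L3 := 74 → I/M/I on L3; bus BusRdX Flush; mem=36
  op15 P2: load  L3 → I/S/S on L3; bus BusRd Flush; mem=74
  op16 P2: load  L4 → S/I/S on L4; bus BusRd; mem=70
  op17 P1: load  L5 → S/S/I on L5; bus BusRd; mem=20
  op18 P0: load  L4 → S/I/S on L4; bus (none); mem=70
  op19 P1: load  L0 → S/S/I on L0; bus BusRd; mem=50
  op20 P2: load  L3 → I/S/S on L3; bus (none); mem=74
  op21 P1: load  L0 → S/S/I on L0; bus (none); mem=50
  op22 P2: load  L3 → I/S/S on L3; bus (none); mem=74

bus = BusRdX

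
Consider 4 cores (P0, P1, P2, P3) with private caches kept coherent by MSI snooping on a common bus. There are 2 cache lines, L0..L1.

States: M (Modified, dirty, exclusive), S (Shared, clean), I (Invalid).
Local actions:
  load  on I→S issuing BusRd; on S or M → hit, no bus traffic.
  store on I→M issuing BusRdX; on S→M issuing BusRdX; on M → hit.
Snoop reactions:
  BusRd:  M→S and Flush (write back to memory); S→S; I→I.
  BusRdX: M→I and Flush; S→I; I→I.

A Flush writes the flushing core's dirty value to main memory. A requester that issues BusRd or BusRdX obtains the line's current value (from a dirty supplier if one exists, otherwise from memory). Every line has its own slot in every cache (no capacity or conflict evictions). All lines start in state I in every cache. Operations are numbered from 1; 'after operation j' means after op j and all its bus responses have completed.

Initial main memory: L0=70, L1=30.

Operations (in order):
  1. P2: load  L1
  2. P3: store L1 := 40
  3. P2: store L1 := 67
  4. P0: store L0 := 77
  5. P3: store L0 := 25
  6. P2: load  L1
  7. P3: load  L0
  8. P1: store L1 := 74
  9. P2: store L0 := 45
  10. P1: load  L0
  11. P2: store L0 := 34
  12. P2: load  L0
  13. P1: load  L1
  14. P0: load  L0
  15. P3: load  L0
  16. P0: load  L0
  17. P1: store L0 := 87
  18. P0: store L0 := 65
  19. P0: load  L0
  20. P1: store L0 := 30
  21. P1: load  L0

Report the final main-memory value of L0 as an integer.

memory[L0] = 65

  op1 P2: load  L1 → I/I/S/I on L1; bus BusRd; mem=30
  op2 P3: store L1 := 40 → I/I/I/M on L1; bus BusRdX; mem=30
  op3 P2: store L1 := 67 → I/I/M/I on L1; bus BusRdX Flush; mem=40
  op4 P0: store L0 := 77 → M/I/I/I on L0; bus BusRdX; mem=70
  op5 P3: store L0 := 25 → I/I/I/M on L0; bus BusRdX Flush; mem=77
  op6 P2: load  L1 → I/I/M/I on L1; bus (none); mem=40
  op7 P3: load  L0 → I/I/I/M on L0; bus (none); mem=77
  op8 P1: store L1 := 74 → I/M/I/I on L1; bus BusRdX Flush; mem=67
  op9 P2: store L0 := 45 → I/I/M/I on L0; bus BusRdX Flush; mem=25
  op10 P1: load  L0 → I/S/S/I on L0; bus BusRd Flush; mem=45
  op11 P2: store L0 := 34 → I/I/M/I on L0; bus BusRdX; mem=45
  op12 P2: load  L0 → I/I/M/I on L0; bus (none); mem=45
  op13 P1: load  L1 → I/M/I/I on L1; bus (none); mem=67
  op14 P0: load  L0 → S/I/S/I on L0; bus BusRd Flush; mem=34
  op15 P3: load  L0 → S/I/S/S on L0; bus BusRd; mem=34
  op16 P0: load  L0 → S/I/S/S on L0; bus (none); mem=34
  op17 P1: store L0 := 87 → I/M/I/I on L0; bus BusRdX; mem=34
  op18 P0: store L0 := 65 → M/I/I/I on L0; bus BusRdX Flush; mem=87
  op19 P0: load  L0 → M/I/I/I on L0; bus (none); mem=87
  op20 P1: store L0 := 30 → I/M/I/I on L0; bus BusRdX Flush; mem=65
  op21 P1: load  L0 → I/M/I/I on L0; bus (none); mem=65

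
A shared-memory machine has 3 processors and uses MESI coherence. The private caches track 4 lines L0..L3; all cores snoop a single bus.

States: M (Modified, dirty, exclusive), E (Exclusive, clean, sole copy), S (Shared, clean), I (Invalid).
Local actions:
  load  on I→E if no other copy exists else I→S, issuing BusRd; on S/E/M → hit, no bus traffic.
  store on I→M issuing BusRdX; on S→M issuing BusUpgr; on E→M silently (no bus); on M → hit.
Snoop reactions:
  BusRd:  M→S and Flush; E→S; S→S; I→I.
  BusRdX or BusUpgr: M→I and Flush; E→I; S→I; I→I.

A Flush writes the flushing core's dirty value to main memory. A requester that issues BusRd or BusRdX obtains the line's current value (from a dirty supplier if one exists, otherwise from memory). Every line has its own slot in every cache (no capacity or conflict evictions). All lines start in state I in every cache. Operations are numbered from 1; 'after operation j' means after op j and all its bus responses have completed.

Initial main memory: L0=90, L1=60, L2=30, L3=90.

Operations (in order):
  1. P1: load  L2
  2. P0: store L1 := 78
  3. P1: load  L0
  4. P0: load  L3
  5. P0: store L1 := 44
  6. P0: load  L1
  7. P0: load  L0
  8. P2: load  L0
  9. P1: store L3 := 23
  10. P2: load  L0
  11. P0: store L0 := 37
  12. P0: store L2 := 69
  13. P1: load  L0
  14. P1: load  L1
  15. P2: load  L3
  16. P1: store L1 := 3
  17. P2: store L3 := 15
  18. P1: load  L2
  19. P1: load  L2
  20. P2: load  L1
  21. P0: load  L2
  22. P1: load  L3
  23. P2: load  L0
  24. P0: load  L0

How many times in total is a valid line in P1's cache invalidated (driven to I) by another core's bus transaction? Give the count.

invalidations = 3

[1] P1: load  L2 | P0:I, P1:E(30), P2:I | bus: BusRd
[2] P0: store L1 := 78 | P0:M(78), P1:I, P2:I | bus: BusRdX
[3] P1: load  L0 | P0:I, P1:E(90), P2:I | bus: BusRd
[4] P0: load  L3 | P0:E(90), P1:I, P2:I | bus: BusRd
[5] P0: store L1 := 44 | P0:M(44), P1:I, P2:I | bus: none
[6] P0: load  L1 | P0:M(44), P1:I, P2:I | bus: none
[7] P0: load  L0 | P0:S(90), P1:S(90), P2:I | bus: BusRd
[8] P2: load  L0 | P0:S(90), P1:S(90), P2:S(90) | bus: BusRd
[9] P1: store L3 := 23 | P0:I, P1:M(23), P2:I | bus: BusRdX
[10] P2: load  L0 | P0:S(90), P1:S(90), P2:S(90) | bus: none
[11] P0: store L0 := 37 | P0:M(37), P1:I, P2:I | bus: BusUpgr
[12] P0: store L2 := 69 | P0:M(69), P1:I, P2:I | bus: BusRdX
[13] P1: load  L0 | P0:S(37), P1:S(37), P2:I | bus: BusRd,Flush
[14] P1: load  L1 | P0:S(44), P1:S(44), P2:I | bus: BusRd,Flush
[15] P2: load  L3 | P0:I, P1:S(23), P2:S(23) | bus: BusRd,Flush
[16] P1: store L1 := 3 | P0:I, P1:M(3), P2:I | bus: BusUpgr
[17] P2: store L3 := 15 | P0:I, P1:I, P2:M(15) | bus: BusUpgr
[18] P1: load  L2 | P0:S(69), P1:S(69), P2:I | bus: BusRd,Flush
[19] P1: load  L2 | P0:S(69), P1:S(69), P2:I | bus: none
[20] P2: load  L1 | P0:I, P1:S(3), P2:S(3) | bus: BusRd,Flush
[21] P0: load  L2 | P0:S(69), P1:S(69), P2:I | bus: none
[22] P1: load  L3 | P0:I, P1:S(15), P2:S(15) | bus: BusRd,Flush
[23] P2: load  L0 | P0:S(37), P1:S(37), P2:S(37) | bus: BusRd
[24] P0: load  L0 | P0:S(37), P1:S(37), P2:S(37) | bus: none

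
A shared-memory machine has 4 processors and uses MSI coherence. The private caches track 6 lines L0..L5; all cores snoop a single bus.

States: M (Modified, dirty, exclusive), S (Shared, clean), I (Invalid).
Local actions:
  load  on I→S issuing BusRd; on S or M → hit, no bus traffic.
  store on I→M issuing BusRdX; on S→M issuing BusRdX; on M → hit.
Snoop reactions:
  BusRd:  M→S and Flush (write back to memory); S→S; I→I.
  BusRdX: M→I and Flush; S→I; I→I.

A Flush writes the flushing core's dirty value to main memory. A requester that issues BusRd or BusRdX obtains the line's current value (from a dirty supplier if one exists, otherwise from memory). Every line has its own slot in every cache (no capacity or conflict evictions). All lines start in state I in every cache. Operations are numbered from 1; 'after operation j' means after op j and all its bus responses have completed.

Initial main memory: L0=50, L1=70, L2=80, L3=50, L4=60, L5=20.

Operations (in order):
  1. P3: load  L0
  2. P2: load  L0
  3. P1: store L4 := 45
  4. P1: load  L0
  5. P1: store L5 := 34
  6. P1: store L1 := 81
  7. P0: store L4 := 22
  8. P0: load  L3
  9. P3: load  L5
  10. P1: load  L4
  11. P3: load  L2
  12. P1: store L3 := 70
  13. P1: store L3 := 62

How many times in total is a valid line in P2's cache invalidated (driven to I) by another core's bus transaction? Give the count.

invalidations = 0

  op1 P3: load  L0 → I/I/I/S on L0; bus BusRd; mem=50
  op2 P2: load  L0 → I/I/S/S on L0; bus BusRd; mem=50
  op3 P1: store L4 := 45 → I/M/I/I on L4; bus BusRdX; mem=60
  op4 P1: load  L0 → I/S/S/S on L0; bus BusRd; mem=50
  op5 P1: store L5 := 34 → I/M/I/I on L5; bus BusRdX; mem=20
  op6 P1: store L1 := 81 → I/M/I/I on L1; bus BusRdX; mem=70
  op7 P0: store L4 := 22 → M/I/I/I on L4; bus BusRdX Flush; mem=45
  op8 P0: load  L3 → S/I/I/I on L3; bus BusRd; mem=50
  op9 P3: load  L5 → I/S/I/S on L5; bus BusRd Flush; mem=34
  op10 P1: load  L4 → S/S/I/I on L4; bus BusRd Flush; mem=22
  op11 P3: load  L2 → I/I/I/S on L2; bus BusRd; mem=80
  op12 P1: store L3 := 70 → I/M/I/I on L3; bus BusRdX; mem=50
  op13 P1: store L3 := 62 → I/M/I/I on L3; bus (none); mem=50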